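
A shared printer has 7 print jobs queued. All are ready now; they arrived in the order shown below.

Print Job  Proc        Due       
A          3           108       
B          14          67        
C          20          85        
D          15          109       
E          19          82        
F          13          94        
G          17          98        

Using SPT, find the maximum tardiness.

SPT (increasing processing time): A F B D G E C.
A: 0→3, due 108, tardiness 0
F: 3→16, due 94, tardiness 0
B: 16→30, due 67, tardiness 0
D: 30→45, due 109, tardiness 0
G: 45→62, due 98, tardiness 0
E: 62→81, due 82, tardiness 0
C: 81→101, due 85, tardiness 16
Maximum = 16.

16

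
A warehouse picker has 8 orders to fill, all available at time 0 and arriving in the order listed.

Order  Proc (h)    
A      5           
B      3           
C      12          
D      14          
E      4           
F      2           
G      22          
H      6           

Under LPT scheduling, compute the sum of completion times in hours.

416

LPT (decreasing processing time): G D C H A E B F.
G: 0→22
D: 22→36
C: 36→48
H: 48→54
A: 54→59
E: 59→63
B: 63→66
F: 66→68
Sum = 22+36+48+54+59+63+66+68 = 416.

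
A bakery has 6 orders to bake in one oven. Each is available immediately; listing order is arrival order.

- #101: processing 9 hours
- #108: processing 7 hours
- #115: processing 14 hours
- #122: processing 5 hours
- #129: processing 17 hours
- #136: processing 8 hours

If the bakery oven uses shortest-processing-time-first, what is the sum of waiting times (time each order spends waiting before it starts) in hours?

109

SPT (increasing processing time): #122 #108 #136 #101 #115 #129.
#122: waits 0, runs 0→5
#108: waits 5, runs 5→12
#136: waits 12, runs 12→20
#101: waits 20, runs 20→29
#115: waits 29, runs 29→43
#129: waits 43, runs 43→60
Sum = 0+5+12+20+29+43 = 109.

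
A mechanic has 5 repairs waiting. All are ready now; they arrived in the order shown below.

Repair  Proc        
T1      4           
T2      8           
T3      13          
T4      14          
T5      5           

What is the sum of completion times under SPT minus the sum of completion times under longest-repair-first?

SPT (increasing processing time): T1 T5 T2 T3 T4.
T1: 0→4
T5: 4→9
T2: 9→17
T3: 17→30
T4: 30→44
Sum = 4+9+17+30+44 = 104.
LPT (decreasing processing time): T4 T3 T2 T5 T1.
T4: 0→14
T3: 14→27
T2: 27→35
T5: 35→40
T1: 40→44
Sum = 14+27+35+40+44 = 160.
Difference = 104 − 160 = -56.

-56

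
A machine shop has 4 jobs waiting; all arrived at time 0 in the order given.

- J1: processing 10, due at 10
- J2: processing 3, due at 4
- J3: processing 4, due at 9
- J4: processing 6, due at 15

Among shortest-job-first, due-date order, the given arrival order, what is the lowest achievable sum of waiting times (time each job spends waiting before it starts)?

SPT (increasing processing time): J2 J3 J4 J1.
J2: waits 0, runs 0→3
J3: waits 3, runs 3→7
J4: waits 7, runs 7→13
J1: waits 13, runs 13→23
Sum = 0+3+7+13 = 23.
EDD (increasing due date): J2 J3 J1 J4.
J2: waits 0, runs 0→3
J3: waits 3, runs 3→7
J1: waits 7, runs 7→17
J4: waits 17, runs 17→23
Sum = 0+3+7+17 = 27.
FIFO (arrival order): J1 J2 J3 J4.
J1: waits 0, runs 0→10
J2: waits 10, runs 10→13
J3: waits 13, runs 13→17
J4: waits 17, runs 17→23
Sum = 0+10+13+17 = 40.
SPT 23, EDD 27, FIFO 40 → minimum 23.

23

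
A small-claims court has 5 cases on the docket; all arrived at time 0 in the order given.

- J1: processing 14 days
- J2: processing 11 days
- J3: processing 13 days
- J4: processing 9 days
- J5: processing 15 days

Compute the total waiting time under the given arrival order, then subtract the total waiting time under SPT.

15

FIFO (arrival order): J1 J2 J3 J4 J5.
J1: waits 0, runs 0→14
J2: waits 14, runs 14→25
J3: waits 25, runs 25→38
J4: waits 38, runs 38→47
J5: waits 47, runs 47→62
Sum = 0+14+25+38+47 = 124.
SPT (increasing processing time): J4 J2 J3 J1 J5.
J4: waits 0, runs 0→9
J2: waits 9, runs 9→20
J3: waits 20, runs 20→33
J1: waits 33, runs 33→47
J5: waits 47, runs 47→62
Sum = 0+9+20+33+47 = 109.
Difference = 124 − 109 = 15.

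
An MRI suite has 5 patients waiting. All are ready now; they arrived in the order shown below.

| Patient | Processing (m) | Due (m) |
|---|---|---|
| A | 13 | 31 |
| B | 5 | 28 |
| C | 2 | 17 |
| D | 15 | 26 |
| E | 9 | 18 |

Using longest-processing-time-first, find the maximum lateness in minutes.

27

LPT (decreasing processing time): D A E B C.
D: 0→15, due 26, lateness -11
A: 15→28, due 31, lateness -3
E: 28→37, due 18, lateness 19
B: 37→42, due 28, lateness 14
C: 42→44, due 17, lateness 27
Maximum = 27.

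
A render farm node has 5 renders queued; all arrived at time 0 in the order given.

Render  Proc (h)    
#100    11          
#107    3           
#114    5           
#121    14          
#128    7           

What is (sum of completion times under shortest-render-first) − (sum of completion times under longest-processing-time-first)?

-56

SPT (increasing processing time): #107 #114 #128 #100 #121.
#107: 0→3
#114: 3→8
#128: 8→15
#100: 15→26
#121: 26→40
Sum = 3+8+15+26+40 = 92.
LPT (decreasing processing time): #121 #100 #128 #114 #107.
#121: 0→14
#100: 14→25
#128: 25→32
#114: 32→37
#107: 37→40
Sum = 14+25+32+37+40 = 148.
Difference = 92 − 148 = -56.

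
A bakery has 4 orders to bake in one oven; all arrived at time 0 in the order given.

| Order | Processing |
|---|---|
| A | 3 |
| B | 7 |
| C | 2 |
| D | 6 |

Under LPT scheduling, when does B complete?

LPT (decreasing processing time): B D A C.
B: 0→7

7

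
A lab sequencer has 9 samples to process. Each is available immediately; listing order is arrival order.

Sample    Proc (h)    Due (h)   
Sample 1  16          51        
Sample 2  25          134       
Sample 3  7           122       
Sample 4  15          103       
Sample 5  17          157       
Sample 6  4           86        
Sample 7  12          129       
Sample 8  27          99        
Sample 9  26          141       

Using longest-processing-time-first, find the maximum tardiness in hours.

63

LPT (decreasing processing time): Sample 8 Sample 9 Sample 2 Sample 5 Sample 1 Sample 4 Sample 7 Sample 3 Sample 6.
Sample 8: 0→27, due 99, tardiness 0
Sample 9: 27→53, due 141, tardiness 0
Sample 2: 53→78, due 134, tardiness 0
Sample 5: 78→95, due 157, tardiness 0
Sample 1: 95→111, due 51, tardiness 60
Sample 4: 111→126, due 103, tardiness 23
Sample 7: 126→138, due 129, tardiness 9
Sample 3: 138→145, due 122, tardiness 23
Sample 6: 145→149, due 86, tardiness 63
Maximum = 63.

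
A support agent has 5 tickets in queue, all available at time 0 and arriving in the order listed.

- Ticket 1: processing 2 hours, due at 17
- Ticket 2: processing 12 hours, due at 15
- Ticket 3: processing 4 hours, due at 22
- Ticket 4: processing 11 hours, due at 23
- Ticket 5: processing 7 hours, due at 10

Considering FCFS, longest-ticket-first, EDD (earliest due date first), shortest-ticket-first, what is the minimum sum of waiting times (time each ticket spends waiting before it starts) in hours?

45

FIFO (arrival order): Ticket 1 Ticket 2 Ticket 3 Ticket 4 Ticket 5.
Ticket 1: waits 0, runs 0→2
Ticket 2: waits 2, runs 2→14
Ticket 3: waits 14, runs 14→18
Ticket 4: waits 18, runs 18→29
Ticket 5: waits 29, runs 29→36
Sum = 0+2+14+18+29 = 63.
LPT (decreasing processing time): Ticket 2 Ticket 4 Ticket 5 Ticket 3 Ticket 1.
Ticket 2: waits 0, runs 0→12
Ticket 4: waits 12, runs 12→23
Ticket 5: waits 23, runs 23→30
Ticket 3: waits 30, runs 30→34
Ticket 1: waits 34, runs 34→36
Sum = 0+12+23+30+34 = 99.
EDD (increasing due date): Ticket 5 Ticket 2 Ticket 1 Ticket 3 Ticket 4.
Ticket 5: waits 0, runs 0→7
Ticket 2: waits 7, runs 7→19
Ticket 1: waits 19, runs 19→21
Ticket 3: waits 21, runs 21→25
Ticket 4: waits 25, runs 25→36
Sum = 0+7+19+21+25 = 72.
SPT (increasing processing time): Ticket 1 Ticket 3 Ticket 5 Ticket 4 Ticket 2.
Ticket 1: waits 0, runs 0→2
Ticket 3: waits 2, runs 2→6
Ticket 5: waits 6, runs 6→13
Ticket 4: waits 13, runs 13→24
Ticket 2: waits 24, runs 24→36
Sum = 0+2+6+13+24 = 45.
FIFO 63, LPT 99, EDD 72, SPT 45 → minimum 45.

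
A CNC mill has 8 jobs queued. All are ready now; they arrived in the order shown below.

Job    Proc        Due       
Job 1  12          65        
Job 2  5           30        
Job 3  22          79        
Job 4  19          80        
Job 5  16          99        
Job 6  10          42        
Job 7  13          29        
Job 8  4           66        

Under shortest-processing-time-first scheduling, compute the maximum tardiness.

SPT (increasing processing time): Job 8 Job 2 Job 6 Job 1 Job 7 Job 5 Job 4 Job 3.
Job 8: 0→4, due 66, tardiness 0
Job 2: 4→9, due 30, tardiness 0
Job 6: 9→19, due 42, tardiness 0
Job 1: 19→31, due 65, tardiness 0
Job 7: 31→44, due 29, tardiness 15
Job 5: 44→60, due 99, tardiness 0
Job 4: 60→79, due 80, tardiness 0
Job 3: 79→101, due 79, tardiness 22
Maximum = 22.

22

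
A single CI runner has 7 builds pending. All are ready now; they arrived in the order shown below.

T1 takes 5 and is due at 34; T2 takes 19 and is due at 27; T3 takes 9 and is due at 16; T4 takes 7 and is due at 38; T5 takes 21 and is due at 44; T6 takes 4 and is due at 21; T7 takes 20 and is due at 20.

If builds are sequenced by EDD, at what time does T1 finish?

EDD (increasing due date): T3 T7 T6 T2 T1 T4 T5.
T3: 0→9
T7: 9→29
T6: 29→33
T2: 33→52
T1: 52→57

57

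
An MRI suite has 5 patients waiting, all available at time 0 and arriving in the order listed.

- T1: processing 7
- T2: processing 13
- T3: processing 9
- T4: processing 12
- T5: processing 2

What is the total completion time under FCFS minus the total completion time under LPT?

-16

FIFO (arrival order): T1 T2 T3 T4 T5.
T1: 0→7
T2: 7→20
T3: 20→29
T4: 29→41
T5: 41→43
Sum = 7+20+29+41+43 = 140.
LPT (decreasing processing time): T2 T4 T3 T1 T5.
T2: 0→13
T4: 13→25
T3: 25→34
T1: 34→41
T5: 41→43
Sum = 13+25+34+41+43 = 156.
Difference = 140 − 156 = -16.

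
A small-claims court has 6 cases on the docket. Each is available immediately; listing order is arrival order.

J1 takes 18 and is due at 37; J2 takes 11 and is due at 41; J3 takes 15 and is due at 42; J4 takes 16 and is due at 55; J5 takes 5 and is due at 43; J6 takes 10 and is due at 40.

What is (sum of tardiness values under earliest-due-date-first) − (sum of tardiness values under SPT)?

EDD (increasing due date): J1 J6 J2 J3 J5 J4.
J1: 0→18, due 37, tardiness 0
J6: 18→28, due 40, tardiness 0
J2: 28→39, due 41, tardiness 0
J3: 39→54, due 42, tardiness 12
J5: 54→59, due 43, tardiness 16
J4: 59→75, due 55, tardiness 20
Sum = 0+0+0+12+16+20 = 48.
SPT (increasing processing time): J5 J6 J2 J3 J4 J1.
J5: 0→5, due 43, tardiness 0
J6: 5→15, due 40, tardiness 0
J2: 15→26, due 41, tardiness 0
J3: 26→41, due 42, tardiness 0
J4: 41→57, due 55, tardiness 2
J1: 57→75, due 37, tardiness 38
Sum = 0+0+0+0+2+38 = 40.
Difference = 48 − 40 = 8.

8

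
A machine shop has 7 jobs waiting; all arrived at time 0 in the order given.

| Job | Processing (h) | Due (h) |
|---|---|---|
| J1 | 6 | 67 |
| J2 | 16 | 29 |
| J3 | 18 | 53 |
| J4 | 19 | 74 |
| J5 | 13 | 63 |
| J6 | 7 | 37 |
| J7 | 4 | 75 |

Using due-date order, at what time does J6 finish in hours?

23

EDD (increasing due date): J2 J6 J3 J5 J1 J4 J7.
J2: 0→16
J6: 16→23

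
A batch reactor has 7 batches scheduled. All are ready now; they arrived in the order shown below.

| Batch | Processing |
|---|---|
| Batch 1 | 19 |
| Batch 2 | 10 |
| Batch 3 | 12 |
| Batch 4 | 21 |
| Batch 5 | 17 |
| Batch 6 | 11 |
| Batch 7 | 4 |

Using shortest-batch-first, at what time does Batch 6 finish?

25

SPT (increasing processing time): Batch 7 Batch 2 Batch 6 Batch 3 Batch 5 Batch 1 Batch 4.
Batch 7: 0→4
Batch 2: 4→14
Batch 6: 14→25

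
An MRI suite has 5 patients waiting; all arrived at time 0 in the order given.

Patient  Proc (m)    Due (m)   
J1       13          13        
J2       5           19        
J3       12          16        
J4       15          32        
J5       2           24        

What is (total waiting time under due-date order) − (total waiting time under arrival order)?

EDD (increasing due date): J1 J3 J2 J5 J4.
J1: waits 0, runs 0→13
J3: waits 13, runs 13→25
J2: waits 25, runs 25→30
J5: waits 30, runs 30→32
J4: waits 32, runs 32→47
Sum = 0+13+25+30+32 = 100.
FIFO (arrival order): J1 J2 J3 J4 J5.
J1: waits 0, runs 0→13
J2: waits 13, runs 13→18
J3: waits 18, runs 18→30
J4: waits 30, runs 30→45
J5: waits 45, runs 45→47
Sum = 0+13+18+30+45 = 106.
Difference = 100 − 106 = -6.

-6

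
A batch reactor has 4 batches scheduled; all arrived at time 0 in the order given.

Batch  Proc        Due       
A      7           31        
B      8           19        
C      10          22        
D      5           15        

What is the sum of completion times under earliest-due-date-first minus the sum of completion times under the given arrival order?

-6

EDD (increasing due date): D B C A.
D: 0→5
B: 5→13
C: 13→23
A: 23→30
Sum = 5+13+23+30 = 71.
FIFO (arrival order): A B C D.
A: 0→7
B: 7→15
C: 15→25
D: 25→30
Sum = 7+15+25+30 = 77.
Difference = 71 − 77 = -6.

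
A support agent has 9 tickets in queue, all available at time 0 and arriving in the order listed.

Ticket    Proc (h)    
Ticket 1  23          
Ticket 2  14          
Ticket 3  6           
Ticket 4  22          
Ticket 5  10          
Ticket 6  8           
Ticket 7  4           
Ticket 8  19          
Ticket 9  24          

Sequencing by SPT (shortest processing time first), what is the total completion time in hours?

SPT (increasing processing time): Ticket 7 Ticket 3 Ticket 6 Ticket 5 Ticket 2 Ticket 8 Ticket 4 Ticket 1 Ticket 9.
Ticket 7: 0→4
Ticket 3: 4→10
Ticket 6: 10→18
Ticket 5: 18→28
Ticket 2: 28→42
Ticket 8: 42→61
Ticket 4: 61→83
Ticket 1: 83→106
Ticket 9: 106→130
Sum = 4+10+18+28+42+61+83+106+130 = 482.

482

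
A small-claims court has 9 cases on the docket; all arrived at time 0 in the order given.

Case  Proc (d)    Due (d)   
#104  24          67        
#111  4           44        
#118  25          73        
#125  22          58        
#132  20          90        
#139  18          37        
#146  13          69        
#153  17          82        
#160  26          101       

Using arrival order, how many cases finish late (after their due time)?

FIFO (arrival order): #104 #111 #118 #125 #132 #139 #146 #153 #160.
#104: 0→24, due 67, tardiness 0
#111: 24→28, due 44, tardiness 0
#118: 28→53, due 73, tardiness 0
#125: 53→75, due 58, tardiness 17
#132: 75→95, due 90, tardiness 5
#139: 95→113, due 37, tardiness 76
#146: 113→126, due 69, tardiness 57
#153: 126→143, due 82, tardiness 61
#160: 143→169, due 101, tardiness 68
Late cases: 6.

6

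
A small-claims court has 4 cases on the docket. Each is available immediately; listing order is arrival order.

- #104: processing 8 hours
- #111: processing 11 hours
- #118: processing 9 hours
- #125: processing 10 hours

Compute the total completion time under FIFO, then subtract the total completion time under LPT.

FIFO (arrival order): #104 #111 #118 #125.
#104: 0→8
#111: 8→19
#118: 19→28
#125: 28→38
Sum = 8+19+28+38 = 93.
LPT (decreasing processing time): #111 #125 #118 #104.
#111: 0→11
#125: 11→21
#118: 21→30
#104: 30→38
Sum = 11+21+30+38 = 100.
Difference = 93 − 100 = -7.

-7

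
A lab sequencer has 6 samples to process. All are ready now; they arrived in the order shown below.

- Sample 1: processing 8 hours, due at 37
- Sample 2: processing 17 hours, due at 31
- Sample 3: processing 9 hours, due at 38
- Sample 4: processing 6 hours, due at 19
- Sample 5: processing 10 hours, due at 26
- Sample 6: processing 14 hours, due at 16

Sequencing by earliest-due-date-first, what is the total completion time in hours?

EDD (increasing due date): Sample 6 Sample 4 Sample 5 Sample 2 Sample 1 Sample 3.
Sample 6: 0→14
Sample 4: 14→20
Sample 5: 20→30
Sample 2: 30→47
Sample 1: 47→55
Sample 3: 55→64
Sum = 14+20+30+47+55+64 = 230.

230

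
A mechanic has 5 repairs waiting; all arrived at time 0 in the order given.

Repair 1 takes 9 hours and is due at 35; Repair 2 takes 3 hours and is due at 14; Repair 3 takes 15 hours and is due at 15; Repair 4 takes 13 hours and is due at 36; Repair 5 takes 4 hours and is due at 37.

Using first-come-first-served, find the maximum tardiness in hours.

12

FIFO (arrival order): Repair 1 Repair 2 Repair 3 Repair 4 Repair 5.
Repair 1: 0→9, due 35, tardiness 0
Repair 2: 9→12, due 14, tardiness 0
Repair 3: 12→27, due 15, tardiness 12
Repair 4: 27→40, due 36, tardiness 4
Repair 5: 40→44, due 37, tardiness 7
Maximum = 12.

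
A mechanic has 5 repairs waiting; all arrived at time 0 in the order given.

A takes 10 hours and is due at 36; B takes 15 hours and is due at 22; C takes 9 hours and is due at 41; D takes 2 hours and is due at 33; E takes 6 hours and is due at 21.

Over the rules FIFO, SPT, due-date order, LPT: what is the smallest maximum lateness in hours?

1

FIFO (arrival order): A B C D E.
A: 0→10, due 36, lateness -26
B: 10→25, due 22, lateness 3
C: 25→34, due 41, lateness -7
D: 34→36, due 33, lateness 3
E: 36→42, due 21, lateness 21
Maximum = 21.
SPT (increasing processing time): D E C A B.
D: 0→2, due 33, lateness -31
E: 2→8, due 21, lateness -13
C: 8→17, due 41, lateness -24
A: 17→27, due 36, lateness -9
B: 27→42, due 22, lateness 20
Maximum = 20.
EDD (increasing due date): E B D A C.
E: 0→6, due 21, lateness -15
B: 6→21, due 22, lateness -1
D: 21→23, due 33, lateness -10
A: 23→33, due 36, lateness -3
C: 33→42, due 41, lateness 1
Maximum = 1.
LPT (decreasing processing time): B A C E D.
B: 0→15, due 22, lateness -7
A: 15→25, due 36, lateness -11
C: 25→34, due 41, lateness -7
E: 34→40, due 21, lateness 19
D: 40→42, due 33, lateness 9
Maximum = 19.
FIFO 21, SPT 20, EDD 1, LPT 19 → minimum 1.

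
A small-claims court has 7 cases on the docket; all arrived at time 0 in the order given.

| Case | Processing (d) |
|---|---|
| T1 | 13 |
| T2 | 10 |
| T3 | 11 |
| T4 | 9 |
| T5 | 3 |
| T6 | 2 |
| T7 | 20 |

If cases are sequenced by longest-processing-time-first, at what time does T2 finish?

LPT (decreasing processing time): T7 T1 T3 T2 T4 T5 T6.
T7: 0→20
T1: 20→33
T3: 33→44
T2: 44→54

54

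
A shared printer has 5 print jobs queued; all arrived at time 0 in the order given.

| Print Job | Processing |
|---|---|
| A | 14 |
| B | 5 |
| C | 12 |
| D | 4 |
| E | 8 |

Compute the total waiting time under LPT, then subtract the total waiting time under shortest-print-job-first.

54

LPT (decreasing processing time): A C E B D.
A: waits 0, runs 0→14
C: waits 14, runs 14→26
E: waits 26, runs 26→34
B: waits 34, runs 34→39
D: waits 39, runs 39→43
Sum = 0+14+26+34+39 = 113.
SPT (increasing processing time): D B E C A.
D: waits 0, runs 0→4
B: waits 4, runs 4→9
E: waits 9, runs 9→17
C: waits 17, runs 17→29
A: waits 29, runs 29→43
Sum = 0+4+9+17+29 = 59.
Difference = 113 − 59 = 54.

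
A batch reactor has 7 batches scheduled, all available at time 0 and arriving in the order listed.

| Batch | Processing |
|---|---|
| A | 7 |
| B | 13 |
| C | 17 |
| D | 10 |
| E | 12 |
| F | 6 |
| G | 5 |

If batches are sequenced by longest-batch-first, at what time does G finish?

70

LPT (decreasing processing time): C B E D A F G.
C: 0→17
B: 17→30
E: 30→42
D: 42→52
A: 52→59
F: 59→65
G: 65→70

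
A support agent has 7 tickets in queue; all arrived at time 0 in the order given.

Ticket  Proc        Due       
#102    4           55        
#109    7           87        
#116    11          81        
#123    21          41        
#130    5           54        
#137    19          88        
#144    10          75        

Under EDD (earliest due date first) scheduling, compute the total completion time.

EDD (increasing due date): #123 #130 #102 #144 #116 #109 #137.
#123: 0→21
#130: 21→26
#102: 26→30
#144: 30→40
#116: 40→51
#109: 51→58
#137: 58→77
Sum = 21+26+30+40+51+58+77 = 303.

303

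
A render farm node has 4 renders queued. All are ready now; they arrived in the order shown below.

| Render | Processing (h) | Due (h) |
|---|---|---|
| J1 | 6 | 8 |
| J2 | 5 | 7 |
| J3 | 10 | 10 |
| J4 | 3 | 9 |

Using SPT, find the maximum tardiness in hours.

14

SPT (increasing processing time): J4 J2 J1 J3.
J4: 0→3, due 9, tardiness 0
J2: 3→8, due 7, tardiness 1
J1: 8→14, due 8, tardiness 6
J3: 14→24, due 10, tardiness 14
Maximum = 14.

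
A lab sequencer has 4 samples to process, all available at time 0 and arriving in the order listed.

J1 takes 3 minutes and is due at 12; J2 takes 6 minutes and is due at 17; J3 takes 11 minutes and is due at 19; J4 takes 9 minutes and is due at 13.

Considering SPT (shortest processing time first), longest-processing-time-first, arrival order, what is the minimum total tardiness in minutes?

SPT (increasing processing time): J1 J2 J4 J3.
J1: 0→3, due 12, tardiness 0
J2: 3→9, due 17, tardiness 0
J4: 9→18, due 13, tardiness 5
J3: 18→29, due 19, tardiness 10
Sum = 0+0+5+10 = 15.
LPT (decreasing processing time): J3 J4 J2 J1.
J3: 0→11, due 19, tardiness 0
J4: 11→20, due 13, tardiness 7
J2: 20→26, due 17, tardiness 9
J1: 26→29, due 12, tardiness 17
Sum = 0+7+9+17 = 33.
FIFO (arrival order): J1 J2 J3 J4.
J1: 0→3, due 12, tardiness 0
J2: 3→9, due 17, tardiness 0
J3: 9→20, due 19, tardiness 1
J4: 20→29, due 13, tardiness 16
Sum = 0+0+1+16 = 17.
SPT 15, LPT 33, FIFO 17 → minimum 15.

15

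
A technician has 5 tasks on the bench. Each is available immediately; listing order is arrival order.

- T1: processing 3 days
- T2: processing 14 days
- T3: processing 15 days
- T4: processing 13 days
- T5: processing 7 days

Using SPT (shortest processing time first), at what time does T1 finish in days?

SPT (increasing processing time): T1 T5 T4 T2 T3.
T1: 0→3

3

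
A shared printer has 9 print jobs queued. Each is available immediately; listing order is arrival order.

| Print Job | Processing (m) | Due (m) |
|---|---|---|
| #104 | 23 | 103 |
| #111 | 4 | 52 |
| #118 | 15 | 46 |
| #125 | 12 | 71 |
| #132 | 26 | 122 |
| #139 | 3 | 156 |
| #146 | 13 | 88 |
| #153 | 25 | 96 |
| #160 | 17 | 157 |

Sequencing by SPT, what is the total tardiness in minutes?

33

SPT (increasing processing time): #139 #111 #125 #146 #118 #160 #104 #153 #132.
#139: 0→3, due 156, tardiness 0
#111: 3→7, due 52, tardiness 0
#125: 7→19, due 71, tardiness 0
#146: 19→32, due 88, tardiness 0
#118: 32→47, due 46, tardiness 1
#160: 47→64, due 157, tardiness 0
#104: 64→87, due 103, tardiness 0
#153: 87→112, due 96, tardiness 16
#132: 112→138, due 122, tardiness 16
Sum = 0+0+0+0+1+0+0+16+16 = 33.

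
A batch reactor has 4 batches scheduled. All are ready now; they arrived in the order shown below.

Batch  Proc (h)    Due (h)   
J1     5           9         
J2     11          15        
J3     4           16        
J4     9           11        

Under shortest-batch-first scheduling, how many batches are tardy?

SPT (increasing processing time): J3 J1 J4 J2.
J3: 0→4, due 16, tardiness 0
J1: 4→9, due 9, tardiness 0
J4: 9→18, due 11, tardiness 7
J2: 18→29, due 15, tardiness 14
Late batches: 2.

2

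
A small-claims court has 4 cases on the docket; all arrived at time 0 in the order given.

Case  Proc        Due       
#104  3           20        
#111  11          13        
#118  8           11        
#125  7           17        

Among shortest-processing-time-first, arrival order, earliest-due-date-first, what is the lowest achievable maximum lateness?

9

SPT (increasing processing time): #104 #125 #118 #111.
#104: 0→3, due 20, lateness -17
#125: 3→10, due 17, lateness -7
#118: 10→18, due 11, lateness 7
#111: 18→29, due 13, lateness 16
Maximum = 16.
FIFO (arrival order): #104 #111 #118 #125.
#104: 0→3, due 20, lateness -17
#111: 3→14, due 13, lateness 1
#118: 14→22, due 11, lateness 11
#125: 22→29, due 17, lateness 12
Maximum = 12.
EDD (increasing due date): #118 #111 #125 #104.
#118: 0→8, due 11, lateness -3
#111: 8→19, due 13, lateness 6
#125: 19→26, due 17, lateness 9
#104: 26→29, due 20, lateness 9
Maximum = 9.
SPT 16, FIFO 12, EDD 9 → minimum 9.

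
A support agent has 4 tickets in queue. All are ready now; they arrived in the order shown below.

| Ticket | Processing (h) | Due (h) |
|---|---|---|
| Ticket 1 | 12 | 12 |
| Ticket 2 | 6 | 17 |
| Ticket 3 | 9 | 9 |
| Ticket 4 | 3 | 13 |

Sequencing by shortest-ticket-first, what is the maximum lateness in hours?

18

SPT (increasing processing time): Ticket 4 Ticket 2 Ticket 3 Ticket 1.
Ticket 4: 0→3, due 13, lateness -10
Ticket 2: 3→9, due 17, lateness -8
Ticket 3: 9→18, due 9, lateness 9
Ticket 1: 18→30, due 12, lateness 18
Maximum = 18.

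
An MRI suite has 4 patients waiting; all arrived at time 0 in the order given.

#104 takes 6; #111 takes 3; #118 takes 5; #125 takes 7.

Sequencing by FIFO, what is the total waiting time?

FIFO (arrival order): #104 #111 #118 #125.
#104: waits 0, runs 0→6
#111: waits 6, runs 6→9
#118: waits 9, runs 9→14
#125: waits 14, runs 14→21
Sum = 0+6+9+14 = 29.

29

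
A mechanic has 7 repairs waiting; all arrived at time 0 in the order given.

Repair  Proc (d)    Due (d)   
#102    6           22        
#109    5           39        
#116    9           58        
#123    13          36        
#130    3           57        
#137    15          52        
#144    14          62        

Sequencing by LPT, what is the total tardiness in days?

LPT (decreasing processing time): #137 #144 #123 #116 #102 #109 #130.
#137: 0→15, due 52, tardiness 0
#144: 15→29, due 62, tardiness 0
#123: 29→42, due 36, tardiness 6
#116: 42→51, due 58, tardiness 0
#102: 51→57, due 22, tardiness 35
#109: 57→62, due 39, tardiness 23
#130: 62→65, due 57, tardiness 8
Sum = 0+0+6+0+35+23+8 = 72.

72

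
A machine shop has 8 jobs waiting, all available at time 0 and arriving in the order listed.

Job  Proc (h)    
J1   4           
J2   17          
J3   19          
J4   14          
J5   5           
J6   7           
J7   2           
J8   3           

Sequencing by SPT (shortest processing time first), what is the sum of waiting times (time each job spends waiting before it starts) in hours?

SPT (increasing processing time): J7 J8 J1 J5 J6 J4 J2 J3.
J7: waits 0, runs 0→2
J8: waits 2, runs 2→5
J1: waits 5, runs 5→9
J5: waits 9, runs 9→14
J6: waits 14, runs 14→21
J4: waits 21, runs 21→35
J2: waits 35, runs 35→52
J3: waits 52, runs 52→71
Sum = 0+2+5+9+14+21+35+52 = 138.

138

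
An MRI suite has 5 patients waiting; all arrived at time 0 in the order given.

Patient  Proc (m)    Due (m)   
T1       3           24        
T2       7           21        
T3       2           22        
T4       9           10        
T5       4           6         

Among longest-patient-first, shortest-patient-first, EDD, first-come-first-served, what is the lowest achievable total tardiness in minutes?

LPT (decreasing processing time): T4 T2 T5 T1 T3.
T4: 0→9, due 10, tardiness 0
T2: 9→16, due 21, tardiness 0
T5: 16→20, due 6, tardiness 14
T1: 20→23, due 24, tardiness 0
T3: 23→25, due 22, tardiness 3
Sum = 0+0+14+0+3 = 17.
SPT (increasing processing time): T3 T1 T5 T2 T4.
T3: 0→2, due 22, tardiness 0
T1: 2→5, due 24, tardiness 0
T5: 5→9, due 6, tardiness 3
T2: 9→16, due 21, tardiness 0
T4: 16→25, due 10, tardiness 15
Sum = 0+0+3+0+15 = 18.
EDD (increasing due date): T5 T4 T2 T3 T1.
T5: 0→4, due 6, tardiness 0
T4: 4→13, due 10, tardiness 3
T2: 13→20, due 21, tardiness 0
T3: 20→22, due 22, tardiness 0
T1: 22→25, due 24, tardiness 1
Sum = 0+3+0+0+1 = 4.
FIFO (arrival order): T1 T2 T3 T4 T5.
T1: 0→3, due 24, tardiness 0
T2: 3→10, due 21, tardiness 0
T3: 10→12, due 22, tardiness 0
T4: 12→21, due 10, tardiness 11
T5: 21→25, due 6, tardiness 19
Sum = 0+0+0+11+19 = 30.
LPT 17, SPT 18, EDD 4, FIFO 30 → minimum 4.

4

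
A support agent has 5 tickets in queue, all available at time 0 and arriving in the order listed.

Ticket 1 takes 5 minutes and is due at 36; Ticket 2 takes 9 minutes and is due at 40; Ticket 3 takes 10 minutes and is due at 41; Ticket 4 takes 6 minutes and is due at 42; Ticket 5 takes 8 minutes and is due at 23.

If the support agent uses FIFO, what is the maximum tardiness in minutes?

15

FIFO (arrival order): Ticket 1 Ticket 2 Ticket 3 Ticket 4 Ticket 5.
Ticket 1: 0→5, due 36, tardiness 0
Ticket 2: 5→14, due 40, tardiness 0
Ticket 3: 14→24, due 41, tardiness 0
Ticket 4: 24→30, due 42, tardiness 0
Ticket 5: 30→38, due 23, tardiness 15
Maximum = 15.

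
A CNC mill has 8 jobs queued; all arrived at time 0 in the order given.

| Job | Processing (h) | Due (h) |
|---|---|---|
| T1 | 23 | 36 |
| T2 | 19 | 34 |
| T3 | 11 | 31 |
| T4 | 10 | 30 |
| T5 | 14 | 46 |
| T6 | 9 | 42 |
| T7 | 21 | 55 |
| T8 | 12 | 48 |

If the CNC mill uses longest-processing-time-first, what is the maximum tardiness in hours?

LPT (decreasing processing time): T1 T7 T2 T5 T8 T3 T4 T6.
T1: 0→23, due 36, tardiness 0
T7: 23→44, due 55, tardiness 0
T2: 44→63, due 34, tardiness 29
T5: 63→77, due 46, tardiness 31
T8: 77→89, due 48, tardiness 41
T3: 89→100, due 31, tardiness 69
T4: 100→110, due 30, tardiness 80
T6: 110→119, due 42, tardiness 77
Maximum = 80.

80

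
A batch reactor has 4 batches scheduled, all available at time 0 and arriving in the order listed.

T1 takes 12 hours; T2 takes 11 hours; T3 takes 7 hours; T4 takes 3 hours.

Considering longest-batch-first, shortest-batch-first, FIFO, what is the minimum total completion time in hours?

67

LPT (decreasing processing time): T1 T2 T3 T4.
T1: 0→12
T2: 12→23
T3: 23→30
T4: 30→33
Sum = 12+23+30+33 = 98.
SPT (increasing processing time): T4 T3 T2 T1.
T4: 0→3
T3: 3→10
T2: 10→21
T1: 21→33
Sum = 3+10+21+33 = 67.
FIFO (arrival order): T1 T2 T3 T4.
T1: 0→12
T2: 12→23
T3: 23→30
T4: 30→33
Sum = 12+23+30+33 = 98.
LPT 98, SPT 67, FIFO 98 → minimum 67.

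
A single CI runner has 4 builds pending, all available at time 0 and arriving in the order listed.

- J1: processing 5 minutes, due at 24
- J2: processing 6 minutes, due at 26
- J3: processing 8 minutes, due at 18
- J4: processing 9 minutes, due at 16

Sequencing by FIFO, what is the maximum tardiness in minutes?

FIFO (arrival order): J1 J2 J3 J4.
J1: 0→5, due 24, tardiness 0
J2: 5→11, due 26, tardiness 0
J3: 11→19, due 18, tardiness 1
J4: 19→28, due 16, tardiness 12
Maximum = 12.

12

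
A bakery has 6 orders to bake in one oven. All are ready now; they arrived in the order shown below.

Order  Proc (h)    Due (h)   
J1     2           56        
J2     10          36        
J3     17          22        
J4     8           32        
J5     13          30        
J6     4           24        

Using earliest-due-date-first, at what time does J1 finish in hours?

EDD (increasing due date): J3 J6 J5 J4 J2 J1.
J3: 0→17
J6: 17→21
J5: 21→34
J4: 34→42
J2: 42→52
J1: 52→54

54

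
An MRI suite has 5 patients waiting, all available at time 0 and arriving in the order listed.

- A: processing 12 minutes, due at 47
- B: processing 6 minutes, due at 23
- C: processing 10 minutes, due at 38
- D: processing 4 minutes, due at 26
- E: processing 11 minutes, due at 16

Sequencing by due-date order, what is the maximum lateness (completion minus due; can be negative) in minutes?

-4

EDD (increasing due date): E B D C A.
E: 0→11, due 16, lateness -5
B: 11→17, due 23, lateness -6
D: 17→21, due 26, lateness -5
C: 21→31, due 38, lateness -7
A: 31→43, due 47, lateness -4
Maximum = -4.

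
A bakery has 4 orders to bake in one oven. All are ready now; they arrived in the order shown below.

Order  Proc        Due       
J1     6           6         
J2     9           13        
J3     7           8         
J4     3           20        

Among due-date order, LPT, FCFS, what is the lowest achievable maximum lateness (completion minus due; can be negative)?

9

EDD (increasing due date): J1 J3 J2 J4.
J1: 0→6, due 6, lateness 0
J3: 6→13, due 8, lateness 5
J2: 13→22, due 13, lateness 9
J4: 22→25, due 20, lateness 5
Maximum = 9.
LPT (decreasing processing time): J2 J3 J1 J4.
J2: 0→9, due 13, lateness -4
J3: 9→16, due 8, lateness 8
J1: 16→22, due 6, lateness 16
J4: 22→25, due 20, lateness 5
Maximum = 16.
FIFO (arrival order): J1 J2 J3 J4.
J1: 0→6, due 6, lateness 0
J2: 6→15, due 13, lateness 2
J3: 15→22, due 8, lateness 14
J4: 22→25, due 20, lateness 5
Maximum = 14.
EDD 9, LPT 16, FIFO 14 → minimum 9.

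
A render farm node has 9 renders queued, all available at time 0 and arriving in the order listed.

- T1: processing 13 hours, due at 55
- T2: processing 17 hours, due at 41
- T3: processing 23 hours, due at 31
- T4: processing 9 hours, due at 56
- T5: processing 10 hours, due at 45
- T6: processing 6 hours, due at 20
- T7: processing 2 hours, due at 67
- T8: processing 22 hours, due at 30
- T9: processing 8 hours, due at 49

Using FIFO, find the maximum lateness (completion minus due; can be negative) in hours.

72

FIFO (arrival order): T1 T2 T3 T4 T5 T6 T7 T8 T9.
T1: 0→13, due 55, lateness -42
T2: 13→30, due 41, lateness -11
T3: 30→53, due 31, lateness 22
T4: 53→62, due 56, lateness 6
T5: 62→72, due 45, lateness 27
T6: 72→78, due 20, lateness 58
T7: 78→80, due 67, lateness 13
T8: 80→102, due 30, lateness 72
T9: 102→110, due 49, lateness 61
Maximum = 72.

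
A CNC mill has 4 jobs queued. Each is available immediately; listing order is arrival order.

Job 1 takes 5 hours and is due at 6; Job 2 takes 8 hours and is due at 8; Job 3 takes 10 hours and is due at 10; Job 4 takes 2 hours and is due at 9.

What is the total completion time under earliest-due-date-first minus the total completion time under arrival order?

-8

EDD (increasing due date): Job 1 Job 2 Job 4 Job 3.
Job 1: 0→5
Job 2: 5→13
Job 4: 13→15
Job 3: 15→25
Sum = 5+13+15+25 = 58.
FIFO (arrival order): Job 1 Job 2 Job 3 Job 4.
Job 1: 0→5
Job 2: 5→13
Job 3: 13→23
Job 4: 23→25
Sum = 5+13+23+25 = 66.
Difference = 58 − 66 = -8.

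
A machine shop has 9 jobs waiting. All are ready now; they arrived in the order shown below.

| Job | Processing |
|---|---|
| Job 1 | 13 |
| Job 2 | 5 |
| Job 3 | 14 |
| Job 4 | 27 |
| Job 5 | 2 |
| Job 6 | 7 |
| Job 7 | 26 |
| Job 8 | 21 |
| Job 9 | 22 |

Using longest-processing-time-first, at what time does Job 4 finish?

LPT (decreasing processing time): Job 4 Job 7 Job 9 Job 8 Job 3 Job 1 Job 6 Job 2 Job 5.
Job 4: 0→27

27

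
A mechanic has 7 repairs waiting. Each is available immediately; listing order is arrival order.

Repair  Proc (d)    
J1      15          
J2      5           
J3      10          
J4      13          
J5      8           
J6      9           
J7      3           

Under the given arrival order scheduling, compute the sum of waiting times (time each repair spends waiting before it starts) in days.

FIFO (arrival order): J1 J2 J3 J4 J5 J6 J7.
J1: waits 0, runs 0→15
J2: waits 15, runs 15→20
J3: waits 20, runs 20→30
J4: waits 30, runs 30→43
J5: waits 43, runs 43→51
J6: waits 51, runs 51→60
J7: waits 60, runs 60→63
Sum = 0+15+20+30+43+51+60 = 219.

219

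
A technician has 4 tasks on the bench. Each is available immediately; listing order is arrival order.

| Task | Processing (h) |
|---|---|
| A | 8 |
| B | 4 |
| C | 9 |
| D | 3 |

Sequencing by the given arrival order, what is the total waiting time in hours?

41

FIFO (arrival order): A B C D.
A: waits 0, runs 0→8
B: waits 8, runs 8→12
C: waits 12, runs 12→21
D: waits 21, runs 21→24
Sum = 0+8+12+21 = 41.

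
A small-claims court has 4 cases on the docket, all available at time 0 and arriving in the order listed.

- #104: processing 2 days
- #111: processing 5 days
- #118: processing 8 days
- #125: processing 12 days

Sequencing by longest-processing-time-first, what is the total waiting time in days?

57

LPT (decreasing processing time): #125 #118 #111 #104.
#125: waits 0, runs 0→12
#118: waits 12, runs 12→20
#111: waits 20, runs 20→25
#104: waits 25, runs 25→27
Sum = 0+12+20+25 = 57.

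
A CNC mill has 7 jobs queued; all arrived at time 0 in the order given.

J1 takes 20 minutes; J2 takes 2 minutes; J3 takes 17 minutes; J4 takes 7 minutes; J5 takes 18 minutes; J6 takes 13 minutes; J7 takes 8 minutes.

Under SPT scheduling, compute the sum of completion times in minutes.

255

SPT (increasing processing time): J2 J4 J7 J6 J3 J5 J1.
J2: 0→2
J4: 2→9
J7: 9→17
J6: 17→30
J3: 30→47
J5: 47→65
J1: 65→85
Sum = 2+9+17+30+47+65+85 = 255.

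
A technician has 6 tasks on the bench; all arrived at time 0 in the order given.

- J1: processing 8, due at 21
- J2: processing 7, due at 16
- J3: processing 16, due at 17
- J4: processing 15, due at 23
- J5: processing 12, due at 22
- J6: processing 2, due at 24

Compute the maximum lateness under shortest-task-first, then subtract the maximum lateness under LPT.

1

SPT (increasing processing time): J6 J2 J1 J5 J4 J3.
J6: 0→2, due 24, lateness -22
J2: 2→9, due 16, lateness -7
J1: 9→17, due 21, lateness -4
J5: 17→29, due 22, lateness 7
J4: 29→44, due 23, lateness 21
J3: 44→60, due 17, lateness 43
Maximum = 43.
LPT (decreasing processing time): J3 J4 J5 J1 J2 J6.
J3: 0→16, due 17, lateness -1
J4: 16→31, due 23, lateness 8
J5: 31→43, due 22, lateness 21
J1: 43→51, due 21, lateness 30
J2: 51→58, due 16, lateness 42
J6: 58→60, due 24, lateness 36
Maximum = 42.
Difference = 43 − 42 = 1.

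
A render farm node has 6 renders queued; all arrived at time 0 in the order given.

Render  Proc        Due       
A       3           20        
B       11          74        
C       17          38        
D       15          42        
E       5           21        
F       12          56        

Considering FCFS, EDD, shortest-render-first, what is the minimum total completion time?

170

FIFO (arrival order): A B C D E F.
A: 0→3
B: 3→14
C: 14→31
D: 31→46
E: 46→51
F: 51→63
Sum = 3+14+31+46+51+63 = 208.
EDD (increasing due date): A E C D F B.
A: 0→3
E: 3→8
C: 8→25
D: 25→40
F: 40→52
B: 52→63
Sum = 3+8+25+40+52+63 = 191.
SPT (increasing processing time): A E B F D C.
A: 0→3
E: 3→8
B: 8→19
F: 19→31
D: 31→46
C: 46→63
Sum = 3+8+19+31+46+63 = 170.
FIFO 208, EDD 191, SPT 170 → minimum 170.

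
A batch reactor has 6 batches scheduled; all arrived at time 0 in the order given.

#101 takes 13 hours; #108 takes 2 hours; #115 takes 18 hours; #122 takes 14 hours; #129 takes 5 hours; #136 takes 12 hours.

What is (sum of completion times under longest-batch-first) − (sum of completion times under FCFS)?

54

LPT (decreasing processing time): #115 #122 #101 #136 #129 #108.
#115: 0→18
#122: 18→32
#101: 32→45
#136: 45→57
#129: 57→62
#108: 62→64
Sum = 18+32+45+57+62+64 = 278.
FIFO (arrival order): #101 #108 #115 #122 #129 #136.
#101: 0→13
#108: 13→15
#115: 15→33
#122: 33→47
#129: 47→52
#136: 52→64
Sum = 13+15+33+47+52+64 = 224.
Difference = 278 − 224 = 54.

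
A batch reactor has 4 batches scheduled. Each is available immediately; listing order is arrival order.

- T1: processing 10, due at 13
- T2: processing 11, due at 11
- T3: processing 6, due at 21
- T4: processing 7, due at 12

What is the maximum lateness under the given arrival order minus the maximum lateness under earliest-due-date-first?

7

FIFO (arrival order): T1 T2 T3 T4.
T1: 0→10, due 13, lateness -3
T2: 10→21, due 11, lateness 10
T3: 21→27, due 21, lateness 6
T4: 27→34, due 12, lateness 22
Maximum = 22.
EDD (increasing due date): T2 T4 T1 T3.
T2: 0→11, due 11, lateness 0
T4: 11→18, due 12, lateness 6
T1: 18→28, due 13, lateness 15
T3: 28→34, due 21, lateness 13
Maximum = 15.
Difference = 22 − 15 = 7.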